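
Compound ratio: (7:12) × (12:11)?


Compound ratio = (7×12) : (12×11)
= 84:132
GCD = 12
= 7:11

7:11


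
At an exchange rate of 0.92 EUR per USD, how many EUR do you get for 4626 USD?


Amount × rate = 4626 × 0.92
= 4255.92 EUR

4255.92 EUR


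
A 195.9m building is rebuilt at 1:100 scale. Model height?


Model size = real / scale
= 195.9 / 100
= 1.9590 m

1.9590 m


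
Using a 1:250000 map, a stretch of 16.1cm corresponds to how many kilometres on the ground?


Real distance = map distance × scale
= 16.1cm × 250000
= 4025000 cm = 40250.0 m
= 40.250 km

40.250 km


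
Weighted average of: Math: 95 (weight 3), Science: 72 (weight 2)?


Numerator = 95×3 + 72×2
= 285 + 144
= 429
Total weight = 5
Weighted avg = 429/5
= 85.80

85.80


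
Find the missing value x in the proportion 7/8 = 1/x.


Cross multiply: 7 × x = 8 × 1
7x = 8
x = 8 / 7
= 1.14

1.14


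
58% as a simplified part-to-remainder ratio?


58% means 58 parts out of 100; remainder = 42
Part : remainder = 58:42
GCD = 2
= 29:21

29:21


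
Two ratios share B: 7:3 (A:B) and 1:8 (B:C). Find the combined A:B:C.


Match B: multiply A:B by 1 → 7:3
Multiply B:C by 3 → 3:24
Combined: 7:3:24
GCD = 1
= 7:3:24

7:3:24


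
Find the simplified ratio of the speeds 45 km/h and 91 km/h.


Ratio = 45:91
GCD = 1
Simplified = 45:91
Time ratio (same distance) = 91:45
Speed ratio = 45:91

45:91


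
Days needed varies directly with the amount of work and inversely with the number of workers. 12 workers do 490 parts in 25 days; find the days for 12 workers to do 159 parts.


Days ∝ work / workers, so d₂ = d₁ × (m₁/m₂) × (w₂/w₁)
Workers factor (inverse): 12/12 = 1.0000
Work factor (direct): 159/490 ≈ 0.3245
d₂ = 25 × 12/12 × 159/490 = (25 × 12 × 159) / (12 × 490) = 47700/5880
≈ 8.11 days

8.11 days


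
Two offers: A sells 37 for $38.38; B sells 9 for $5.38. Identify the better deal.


Deal A: $38.38/37 = $1.0373/unit
Deal B: $5.38/9 = $0.5978/unit
B is cheaper per unit
= Deal B

Deal B


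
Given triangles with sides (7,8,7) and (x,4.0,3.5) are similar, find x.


Scale factor = 4.0/8 = 0.5
Missing side = 7 × 0.5
= 3.5

3.5


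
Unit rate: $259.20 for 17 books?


Unit rate = total / quantity
= 259.20 / 17
= $15.25 per unit

$15.25 per unit


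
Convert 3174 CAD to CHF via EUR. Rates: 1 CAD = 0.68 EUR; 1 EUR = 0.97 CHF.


Step 1: 3174 CAD × 0.68 = 2158.32 EUR
Step 2: 2158.32 EUR × 0.97 = 2093.57 CHF
Implied rate CAD→CHF = 0.68 × 0.97 = 0.6596
= 2093.57 CHF

2093.57 CHF


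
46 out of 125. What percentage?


Percentage = (part / whole) × 100
= (46 / 125) × 100
= 36.80%

36.80%


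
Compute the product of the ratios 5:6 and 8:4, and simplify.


Compound ratio = (5×8) : (6×4)
= 40:24
GCD = 8
= 5:3

5:3


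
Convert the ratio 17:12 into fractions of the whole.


Total parts = 17 + 12 = 29
First part: 17/29 = 17/29
Second part: 12/29 = 12/29
= 17/29 and 12/29

17/29 and 12/29


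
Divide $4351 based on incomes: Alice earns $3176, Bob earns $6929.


Total income = 3176 + 6929 = $10105
Alice: $4351 × 3176/10105 = $1367.52
Bob: $4351 × 6929/10105 = $2983.48
= Alice: $1367.52, Bob: $2983.48

Alice: $1367.52, Bob: $2983.48


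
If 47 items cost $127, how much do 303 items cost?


Direct proportion: y/x = constant
k = 127/47 ≈ 2.7021
y₂ = k × 303 = 127 × 303 / 47 = 38481/47
≈ 818.74

818.74


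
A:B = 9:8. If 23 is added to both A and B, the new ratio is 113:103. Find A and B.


Let A = 9k, B = 8k.
(9k + 23) / (8k + 23) = 113/103
Cross-multiply: 103(9k + 23) = 113(8k + 23)
927k + 2369 = 904k + 2599
927k - 904k = 2599 - 2369
23k = 230
k = 230/23 = 10
A = 9×10 = 90, B = 8×10 = 80
= A = 90, B = 80

A = 90, B = 80


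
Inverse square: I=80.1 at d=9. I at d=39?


I₁d₁² = I₂d₂²
I₂ = I₁ × (d₁/d₂)²
= 80.1 × (9/39)²
= 80.1 × 81/1521
= 6488.1/1521
≈ 4.2657

4.2657


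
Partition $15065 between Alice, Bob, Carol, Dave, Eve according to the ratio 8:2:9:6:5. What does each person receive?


Total parts = 8 + 2 + 9 + 6 + 5 = 30
Alice: 15065 × 8/30 = 4017.33
Bob: 15065 × 2/30 = 1004.33
Carol: 15065 × 9/30 = 4519.50
Dave: 15065 × 6/30 = 3013.00
Eve: 15065 × 5/30 = 2510.83
= Alice: $4017.33, Bob: $1004.33, Carol: $4519.50, Dave: $3013.00, Eve: $2510.83

Alice: $4017.33, Bob: $1004.33, Carol: $4519.50, Dave: $3013.00, Eve: $2510.83


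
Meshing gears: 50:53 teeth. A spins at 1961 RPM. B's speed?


Gear ratio = 50:53 = 50:53
RPM_B = RPM_A × (teeth_A / teeth_B)
= 1961 × (50/53)
= 1850.0 RPM

1850.0 RPM


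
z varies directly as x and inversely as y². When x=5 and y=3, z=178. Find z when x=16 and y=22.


z = k·x/y²
Solve for k using the known point: k = z·y²/x = 178×9/5 = 1602/5 = 320.4000
Now evaluate at x=16, y=22:
z = k × 16 / 484 = (1602 × 16) / (5 × 484) = 25632/2420
≈ 10.5917

10.5917


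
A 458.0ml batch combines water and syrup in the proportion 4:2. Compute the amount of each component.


Total parts = 4 + 2 = 6
water: 458.0 × 4/6 = 305.3ml
syrup: 458.0 × 2/6 = 152.7ml
= 305.3ml and 152.7ml

305.3ml and 152.7ml


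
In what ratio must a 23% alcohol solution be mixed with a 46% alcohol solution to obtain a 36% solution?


Let x parts of 23% mix with y parts of 46%.
23x + 46y = 36(x + y)
23x + 46y = 36x + 36y
x(23 - 36) = y(36 - 46)
x/y = (46 - 36)/(36 - 23) = 10/13
Simplify: 10:13
= 10:13

10:13


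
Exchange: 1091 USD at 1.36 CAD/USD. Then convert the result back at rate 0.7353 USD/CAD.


Amount × rate = 1091 × 1.36 = 1483.76 CAD
Round-trip: 1483.76 × 0.7353 = 1091.01 USD
= 1483.76 CAD, then 1091.01 USD

1483.76 CAD, then 1091.01 USD


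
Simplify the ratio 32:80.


GCD(32, 80) = 16
32/16 : 80/16
= 2:5

2:5


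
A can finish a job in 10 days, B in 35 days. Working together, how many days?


Rate of A = 1/10 per day
Rate of B = 1/35 per day
Combined rate = 1/10 + 1/35 = 45/350 ≈ 0.1286 per day
Days = 1 / combined rate = 350/45
≈ 7.78 days

7.78 days


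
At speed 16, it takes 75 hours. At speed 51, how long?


Inverse proportion: x × y = constant
k = 16 × 75 = 1200
y₂ = k / 51 = 1200 / 51
= 23.53

23.53


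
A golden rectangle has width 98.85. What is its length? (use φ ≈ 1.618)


φ = (1 + √5) / 2 ≈ 1.618
Length = width × φ = 98.85 × 1.618 = 159.9393
≈ 159.94

159.94


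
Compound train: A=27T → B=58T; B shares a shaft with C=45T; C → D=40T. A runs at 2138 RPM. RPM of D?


Stage 1: RPM_B = RPM_A × t_A/t_B = 2138 × 27/58 = 57726/58 ≈ 995.28
B and C share a shaft → RPM_C = RPM_B
Stage 2: RPM_D = RPM_C × t_C/t_D = RPM_A × (t_A×t_C)/(t_B×t_D)
Overall ratio = (27×45)/(58×40) = 1215/2320
RPM_D = 2138 × 1215/2320 = 2597670/2320
≈ 1119.69 RPM

1119.69 RPM


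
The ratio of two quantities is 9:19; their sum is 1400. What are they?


Let A = 9k, B = 19k.
9k + 19k = 1400
28k = 1400 → k = 1400/28 = 50
A = 9×50 = 450, B = 19×50 = 950
= A = 450, B = 950

A = 450, B = 950


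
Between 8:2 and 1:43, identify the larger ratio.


8/2 = 4.0000
1/43 = 0.0233
4.0000 > 0.0233, so 8:2 is greater
= 8:2

8:2


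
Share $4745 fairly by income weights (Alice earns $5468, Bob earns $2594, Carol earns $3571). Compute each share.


Total income = 5468 + 2594 + 3571 = $11633
Alice: $4745 × 5468/11633 = $2230.35
Bob: $4745 × 2594/11633 = $1058.07
Carol: $4745 × 3571/11633 = $1456.58
= Alice: $2230.35, Bob: $1058.07, Carol: $1456.58

Alice: $2230.35, Bob: $1058.07, Carol: $1456.58


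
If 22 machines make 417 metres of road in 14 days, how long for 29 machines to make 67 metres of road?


Days ∝ work / workers, so d₂ = d₁ × (m₁/m₂) × (w₂/w₁)
Workers factor (inverse): 22/29 ≈ 0.7586
Work factor (direct): 67/417 ≈ 0.1607
d₂ = 14 × 22/29 × 67/417 = (14 × 22 × 67) / (29 × 417) = 20636/12093
≈ 1.71 days

1.71 days


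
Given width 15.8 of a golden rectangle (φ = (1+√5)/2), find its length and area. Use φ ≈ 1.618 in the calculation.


φ = (1 + √5) / 2 ≈ 1.618
Length = width × φ = 15.8 × 1.618 = 25.5644
≈ 25.56
Area = width × length = 15.8 × 25.5644 = 403.91752 ≈ 403.92
= Length: 25.56, Area: 403.92

Length: 25.56, Area: 403.92


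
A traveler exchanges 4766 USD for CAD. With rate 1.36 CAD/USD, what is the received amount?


Amount × rate = 4766 × 1.36
= 6481.76 CAD

6481.76 CAD


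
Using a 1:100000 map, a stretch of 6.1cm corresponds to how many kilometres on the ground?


Real distance = map distance × scale
= 6.1cm × 100000
= 610000 cm = 6100.0 m
= 6.100 km

6.100 km


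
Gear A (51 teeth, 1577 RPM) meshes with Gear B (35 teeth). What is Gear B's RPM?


Gear ratio = 51:35 = 51:35
RPM_B = RPM_A × (teeth_A / teeth_B)
= 1577 × (51/35)
= 2297.9 RPM

2297.9 RPM


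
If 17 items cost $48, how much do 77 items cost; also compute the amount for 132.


Direct proportion: y/x = constant
k = 48/17 ≈ 2.8235
y at x=77: k × 77 = 48 × 77 / 17 = 3696/17 ≈ 217.41
y at x=132: k × 132 = 48 × 132 / 17 = 6336/17 ≈ 372.71
= 217.41 and 372.71

217.41 and 372.71


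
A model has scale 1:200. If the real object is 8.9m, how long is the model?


Model size = real / scale
= 8.9 / 200
= 0.0445 m

0.0445 m


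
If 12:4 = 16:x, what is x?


Cross multiply: 12 × x = 4 × 16
12x = 64
x = 64 / 12
= 5.33

5.33


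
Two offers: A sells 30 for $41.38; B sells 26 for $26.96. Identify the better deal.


Deal A: $41.38/30 = $1.3793/unit
Deal B: $26.96/26 = $1.0369/unit
B is cheaper per unit
= Deal B

Deal B


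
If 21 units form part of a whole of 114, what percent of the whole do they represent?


Percentage = (part / whole) × 100
= (21 / 114) × 100
≈ 18.42%

18.42%


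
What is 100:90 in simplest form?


GCD(100, 90) = 10
100/10 : 90/10
= 10:9

10:9


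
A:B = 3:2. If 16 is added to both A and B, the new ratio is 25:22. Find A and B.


Let A = 3k, B = 2k.
(3k + 16) / (2k + 16) = 25/22
Cross-multiply: 22(3k + 16) = 25(2k + 16)
66k + 352 = 50k + 400
66k - 50k = 400 - 352
16k = 48
k = 48/16 = 3
A = 3×3 = 9, B = 2×3 = 6
= A = 9, B = 6

A = 9, B = 6


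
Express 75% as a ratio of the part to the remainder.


75% means 75 parts out of 100; remainder = 25
Part : remainder = 75:25
GCD = 25
= 3:1

3:1


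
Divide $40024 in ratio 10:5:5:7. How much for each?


Total parts = 10 + 5 + 5 + 7 = 27
Part 1: 40024 × 10/27 = 14823.70
Part 2: 40024 × 5/27 = 7411.85
Part 3: 40024 × 5/27 = 7411.85
Part 4: 40024 × 7/27 = 10376.59
= Part 1: $14823.70, Part 2: $7411.85, Part 3: $7411.85, Part 4: $10376.59

Part 1: $14823.70, Part 2: $7411.85, Part 3: $7411.85, Part 4: $10376.59


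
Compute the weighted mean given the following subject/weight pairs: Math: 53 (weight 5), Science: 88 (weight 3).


Numerator = 53×5 + 88×3
= 265 + 264
= 529
Total weight = 8
Weighted avg = 529/8
= 66.13

66.13


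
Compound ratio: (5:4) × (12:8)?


Compound ratio = (5×12) : (4×8)
= 60:32
GCD = 4
= 15:8

15:8


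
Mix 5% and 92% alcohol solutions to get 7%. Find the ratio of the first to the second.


Let x parts of 5% mix with y parts of 92%.
5x + 92y = 7(x + y)
5x + 92y = 7x + 7y
x(5 - 7) = y(7 - 92)
x/y = (92 - 7)/(7 - 5) = 85/2
Simplify: 85:2
= 85:2

85:2


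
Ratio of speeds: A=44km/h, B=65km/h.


Ratio = 44:65
GCD = 1
Simplified = 44:65
Time ratio (same distance) = 65:44
Speed ratio = 44:65

44:65


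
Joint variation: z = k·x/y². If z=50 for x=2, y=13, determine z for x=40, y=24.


z = k·x/y²
Solve for k using the known point: k = z·y²/x = 50×169/2 = 8450/2 = 4225.0000
Now evaluate at x=40, y=24:
z = k × 40 / 576 = (8450 × 40) / (2 × 576) = 338000/1152
≈ 293.4028

293.4028


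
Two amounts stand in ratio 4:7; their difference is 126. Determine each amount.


Let A = 4k, B = 7k.
7k - 4k = 126
3k = 126 → k = 126/3 = 42
A = 4×42 = 168, B = 7×42 = 294
= A = 168, B = 294

A = 168, B = 294


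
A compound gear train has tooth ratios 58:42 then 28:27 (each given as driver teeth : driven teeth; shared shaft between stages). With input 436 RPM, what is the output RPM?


Stage 1: RPM_B = RPM_A × t_A/t_B = 436 × 58/42 = 25288/42 ≈ 602.10
B and C share a shaft → RPM_C = RPM_B
Stage 2: RPM_D = RPM_C × t_C/t_D = RPM_A × (t_A×t_C)/(t_B×t_D)
Overall ratio = (58×28)/(42×27) = 1624/1134
RPM_D = 436 × 1624/1134 = 708064/1134
≈ 624.40 RPM

624.40 RPM


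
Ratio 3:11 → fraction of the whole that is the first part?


Total parts = 3 + 11 = 14
First part: 3/14 = 3/14
= 3/14

3/14


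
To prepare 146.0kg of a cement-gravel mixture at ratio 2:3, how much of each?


Total parts = 2 + 3 = 5
cement: 146.0 × 2/5 = 58.4kg
gravel: 146.0 × 3/5 = 87.6kg
= 58.4kg and 87.6kg

58.4kg and 87.6kg


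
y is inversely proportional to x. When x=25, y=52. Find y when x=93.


Inverse proportion: x × y = constant
k = 25 × 52 = 1300
y₂ = k / 93 = 1300 / 93
= 13.98

13.98


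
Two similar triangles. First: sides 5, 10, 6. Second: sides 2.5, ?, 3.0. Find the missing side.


Scale factor = 2.5/5 = 0.5
Missing side = 10 × 0.5
= 5.0

5.0


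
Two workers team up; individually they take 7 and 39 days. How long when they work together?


Rate of A = 1/7 per day
Rate of B = 1/39 per day
Combined rate = 1/7 + 1/39 = 46/273 ≈ 0.1685 per day
Days = 1 / combined rate = 273/46
≈ 5.93 days

5.93 days


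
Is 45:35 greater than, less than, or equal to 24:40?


45/35 = 1.2857
24/40 = 0.6000
1.2857 > 0.6000, so 45:35 is greater
= greater than

greater than


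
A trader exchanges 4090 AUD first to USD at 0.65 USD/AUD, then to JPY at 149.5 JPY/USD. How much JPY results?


Step 1: 4090 AUD × 0.65 = 2658.50 USD
Step 2: 2658.50 USD × 149.5 = 397445.75 JPY
Implied rate AUD→JPY = 0.65 × 149.5 = 97.1750
= 397445.75 JPY

397445.75 JPY


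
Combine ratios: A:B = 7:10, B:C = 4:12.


Match B: multiply A:B by 4 → 28:40
Multiply B:C by 10 → 40:120
Combined: 28:40:120
GCD = 4
= 7:10:30

7:10:30


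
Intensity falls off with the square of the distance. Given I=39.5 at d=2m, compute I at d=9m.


I₁d₁² = I₂d₂²
I₂ = I₁ × (d₁/d₂)²
= 39.5 × (2/9)²
= 39.5 × 4/81
= 158/81
≈ 1.9506

1.9506


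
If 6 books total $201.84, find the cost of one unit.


Unit rate = total / quantity
= 201.84 / 6
= $33.64 per unit

$33.64 per unit


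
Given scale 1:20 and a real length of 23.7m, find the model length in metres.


Model size = real / scale
= 23.7 / 20
= 1.1850 m

1.1850 m


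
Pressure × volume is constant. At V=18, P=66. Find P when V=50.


Inverse proportion: x × y = constant
k = 18 × 66 = 1188
y₂ = k / 50 = 1188 / 50
= 23.76

23.76


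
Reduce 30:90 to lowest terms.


GCD(30, 90) = 30
30/30 : 90/30
= 1:3

1:3


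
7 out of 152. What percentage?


Percentage = (part / whole) × 100
= (7 / 152) × 100
≈ 4.61%

4.61%


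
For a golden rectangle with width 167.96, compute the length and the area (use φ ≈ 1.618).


φ = (1 + √5) / 2 ≈ 1.618
Length = width × φ = 167.96 × 1.618 = 271.75928
≈ 271.76
Area = width × length = 167.96 × 271.75928 = 45644.6886688 ≈ 45644.69
= Length: 271.76, Area: 45644.69

Length: 271.76, Area: 45644.69


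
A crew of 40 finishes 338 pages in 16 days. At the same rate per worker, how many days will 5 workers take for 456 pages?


Days ∝ work / workers, so d₂ = d₁ × (m₁/m₂) × (w₂/w₁)
Workers factor (inverse): 40/5 = 8.0000
Work factor (direct): 456/338 ≈ 1.3491
d₂ = 16 × 40/5 × 456/338 = (16 × 40 × 456) / (5 × 338) = 291840/1690
≈ 172.69 days

172.69 days


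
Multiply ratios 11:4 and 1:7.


Compound ratio = (11×1) : (4×7)
= 11:28
GCD = 1
= 11:28

11:28


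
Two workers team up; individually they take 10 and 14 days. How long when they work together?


Rate of A = 1/10 per day
Rate of B = 1/14 per day
Combined rate = 1/10 + 1/14 = 24/140 ≈ 0.1714 per day
Days = 1 / combined rate = 140/24
≈ 5.83 days

5.83 days


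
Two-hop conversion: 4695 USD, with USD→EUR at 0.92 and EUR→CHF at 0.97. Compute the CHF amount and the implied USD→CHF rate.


Step 1: 4695 USD × 0.92 = 4319.40 EUR
Step 2: 4319.40 EUR × 0.97 = 4189.82 CHF
Implied rate USD→CHF = 0.92 × 0.97 = 0.8924
= 4189.82 CHF; implied rate 0.8924 CHF/USD

4189.82 CHF; implied rate 0.8924 CHF/USD


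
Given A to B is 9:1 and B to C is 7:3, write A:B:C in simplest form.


Match B: multiply A:B by 7 → 63:7
Multiply B:C by 1 → 7:3
Combined: 63:7:3
GCD = 1
= 63:7:3

63:7:3


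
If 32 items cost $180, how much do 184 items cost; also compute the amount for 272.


Direct proportion: y/x = constant
k = 180/32 = 5.6250
y at x=184: k × 184 = 180 × 184 / 32 = 33120/32 = 1035.00
y at x=272: k × 272 = 180 × 272 / 32 = 48960/32 = 1530.00
= 1035.00 and 1530.00

1035.00 and 1530.00


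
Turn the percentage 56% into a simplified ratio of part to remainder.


56% means 56 parts out of 100; remainder = 44
Part : remainder = 56:44
GCD = 4
= 14:11

14:11


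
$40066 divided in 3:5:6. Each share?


Total parts = 3 + 5 + 6 = 14
Part 1: 40066 × 3/14 = 8585.57
Part 2: 40066 × 5/14 = 14309.29
Part 3: 40066 × 6/14 = 17171.14
= Part 1: $8585.57, Part 2: $14309.29, Part 3: $17171.14

Part 1: $8585.57, Part 2: $14309.29, Part 3: $17171.14


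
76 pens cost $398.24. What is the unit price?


Unit rate = total / quantity
= 398.24 / 76
= $5.24 per unit

$5.24 per unit


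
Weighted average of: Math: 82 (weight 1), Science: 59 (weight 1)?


Numerator = 82×1 + 59×1
= 82 + 59
= 141
Total weight = 2
Weighted avg = 141/2
= 70.50

70.50


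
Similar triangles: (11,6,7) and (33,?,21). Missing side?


Scale factor = 33/11 = 3
Missing side = 6 × 3
= 18.0

18.0


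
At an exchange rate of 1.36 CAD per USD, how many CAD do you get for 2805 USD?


Amount × rate = 2805 × 1.36
= 3814.80 CAD

3814.80 CAD


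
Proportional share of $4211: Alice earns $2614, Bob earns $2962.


Total income = 2614 + 2962 = $5576
Alice: $4211 × 2614/5576 = $1974.10
Bob: $4211 × 2962/5576 = $2236.90
= Alice: $1974.10, Bob: $2236.90

Alice: $1974.10, Bob: $2236.90


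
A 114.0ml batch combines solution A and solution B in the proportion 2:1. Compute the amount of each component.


Total parts = 2 + 1 = 3
solution A: 114.0 × 2/3 = 76.0ml
solution B: 114.0 × 1/3 = 38.0ml
= 76.0ml and 38.0ml

76.0ml and 38.0ml


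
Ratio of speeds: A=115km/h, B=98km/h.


Ratio = 115:98
GCD = 1
Simplified = 115:98
Time ratio (same distance) = 98:115
Speed ratio = 115:98

115:98


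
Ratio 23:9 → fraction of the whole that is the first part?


Total parts = 23 + 9 = 32
First part: 23/32 = 23/32
= 23/32

23/32


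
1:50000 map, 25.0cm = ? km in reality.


Real distance = map distance × scale
= 25.0cm × 50000
= 1250000 cm = 12500.0 m
= 12.500 km

12.500 km


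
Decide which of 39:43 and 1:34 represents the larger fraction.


39/43 = 0.9070
1/34 = 0.0294
0.9070 > 0.0294, so 39:43 is greater
= 39:43

39:43


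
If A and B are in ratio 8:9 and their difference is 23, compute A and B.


Let A = 8k, B = 9k.
9k - 8k = 23
1k = 23 → k = 23/1 = 23
A = 8×23 = 184, B = 9×23 = 207
= A = 184, B = 207

A = 184, B = 207


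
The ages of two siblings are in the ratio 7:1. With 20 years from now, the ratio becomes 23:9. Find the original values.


Let A = 7k, B = 1k.
(7k + 20) / (1k + 20) = 23/9
Cross-multiply: 9(7k + 20) = 23(1k + 20)
63k + 180 = 23k + 460
63k - 23k = 460 - 180
40k = 280
k = 280/40 = 7
A = 7×7 = 49, B = 1×7 = 7
= A = 49, B = 7

A = 49, B = 7


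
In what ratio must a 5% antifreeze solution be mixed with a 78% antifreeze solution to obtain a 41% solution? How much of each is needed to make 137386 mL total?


Let x parts of 5% mix with y parts of 78%.
5x + 78y = 41(x + y)
5x + 78y = 41x + 41y
x(5 - 41) = y(41 - 78)
x/y = (78 - 41)/(41 - 5) = 37/36
Simplify: 37:36
Total parts = 73; one part = 137386/73 = 1882.00 mL
5% solution: 37×1882.00 = 69634.00 mL
78% solution: 36×1882.00 = 67752.00 mL
= ratio 37:36; 69634.00 mL and 67752.00 mL

ratio 37:36; 69634.00 mL and 67752.00 mL


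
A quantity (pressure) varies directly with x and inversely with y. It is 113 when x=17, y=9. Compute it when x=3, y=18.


z = k·x/y
Solve for k using the known point: k = z·y/x = 113×9/17 = 1017/17 ≈ 59.8235
Now evaluate at x=3, y=18:
z = k × 3 / 18 = (1017 × 3) / (17 × 18) = 3051/306
≈ 9.9706

9.9706


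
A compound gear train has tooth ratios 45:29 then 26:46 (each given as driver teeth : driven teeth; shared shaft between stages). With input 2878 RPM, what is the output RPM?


Stage 1: RPM_B = RPM_A × t_A/t_B = 2878 × 45/29 = 129510/29 ≈ 4465.86
B and C share a shaft → RPM_C = RPM_B
Stage 2: RPM_D = RPM_C × t_C/t_D = RPM_A × (t_A×t_C)/(t_B×t_D)
Overall ratio = (45×26)/(29×46) = 1170/1334
RPM_D = 2878 × 1170/1334 = 3367260/1334
≈ 2524.18 RPM

2524.18 RPM


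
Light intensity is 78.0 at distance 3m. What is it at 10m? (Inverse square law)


I₁d₁² = I₂d₂²
I₂ = I₁ × (d₁/d₂)²
= 78.0 × (3/10)²
= 78.0 × 9/100
= 702/100
= 7.0200

7.0200


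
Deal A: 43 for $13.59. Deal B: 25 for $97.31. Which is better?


Deal A: $13.59/43 = $0.3160/unit
Deal B: $97.31/25 = $3.8924/unit
A is cheaper per unit
= Deal A

Deal A


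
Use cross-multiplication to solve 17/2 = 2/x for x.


Cross multiply: 17 × x = 2 × 2
17x = 4
x = 4 / 17
= 0.24

0.24


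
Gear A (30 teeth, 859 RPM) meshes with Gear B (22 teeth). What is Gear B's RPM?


Gear ratio = 30:22 = 15:11
RPM_B = RPM_A × (teeth_A / teeth_B)
= 859 × (30/22)
= 1171.4 RPM

1171.4 RPM


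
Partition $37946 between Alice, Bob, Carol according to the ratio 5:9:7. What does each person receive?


Total parts = 5 + 9 + 7 = 21
Alice: 37946 × 5/21 = 9034.76
Bob: 37946 × 9/21 = 16262.57
Carol: 37946 × 7/21 = 12648.67
= Alice: $9034.76, Bob: $16262.57, Carol: $12648.67

Alice: $9034.76, Bob: $16262.57, Carol: $12648.67


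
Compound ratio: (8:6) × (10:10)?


Compound ratio = (8×10) : (6×10)
= 80:60
GCD = 20
= 4:3

4:3


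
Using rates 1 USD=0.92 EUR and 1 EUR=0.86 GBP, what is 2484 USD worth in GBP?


Step 1: 2484 USD × 0.92 = 2285.28 EUR
Step 2: 2285.28 EUR × 0.86 = 1965.34 GBP
Implied rate USD→GBP = 0.92 × 0.86 = 0.7912
= 1965.34 GBP

1965.34 GBP


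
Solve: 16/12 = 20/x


Cross multiply: 16 × x = 12 × 20
16x = 240
x = 240 / 16
= 15.00

15.00


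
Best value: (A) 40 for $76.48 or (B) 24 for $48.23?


Deal A: $76.48/40 = $1.9120/unit
Deal B: $48.23/24 = $2.0096/unit
A is cheaper per unit
= Deal A

Deal A


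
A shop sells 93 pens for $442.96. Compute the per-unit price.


Unit rate = total / quantity
= 442.96 / 93
= $4.76 per unit

$4.76 per unit


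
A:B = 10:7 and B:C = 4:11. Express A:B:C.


Match B: multiply A:B by 4 → 40:28
Multiply B:C by 7 → 28:77
Combined: 40:28:77
GCD = 1
= 40:28:77

40:28:77


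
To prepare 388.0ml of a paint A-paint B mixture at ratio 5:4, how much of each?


Total parts = 5 + 4 = 9
paint A: 388.0 × 5/9 = 215.6ml
paint B: 388.0 × 4/9 = 172.4ml
= 215.6ml and 172.4ml

215.6ml and 172.4ml


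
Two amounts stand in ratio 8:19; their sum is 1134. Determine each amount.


Let A = 8k, B = 19k.
8k + 19k = 1134
27k = 1134 → k = 1134/27 = 42
A = 8×42 = 336, B = 19×42 = 798
= A = 336, B = 798

A = 336, B = 798


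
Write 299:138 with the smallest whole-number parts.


GCD(299, 138) = 23
299/23 : 138/23
= 13:6

13:6


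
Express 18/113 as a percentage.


Percentage = (part / whole) × 100
= (18 / 113) × 100
≈ 15.93%

15.93%


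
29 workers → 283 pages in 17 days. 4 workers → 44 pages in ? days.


Days ∝ work / workers, so d₂ = d₁ × (m₁/m₂) × (w₂/w₁)
Workers factor (inverse): 29/4 = 7.2500
Work factor (direct): 44/283 ≈ 0.1555
d₂ = 17 × 29/4 × 44/283 = (17 × 29 × 44) / (4 × 283) = 21692/1132
≈ 19.16 days

19.16 days


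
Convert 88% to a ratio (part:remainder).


88% means 88 parts out of 100; remainder = 12
Part : remainder = 88:12
GCD = 4
= 22:3

22:3


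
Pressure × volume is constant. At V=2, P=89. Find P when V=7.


Inverse proportion: x × y = constant
k = 2 × 89 = 178
y₂ = k / 7 = 178 / 7
= 25.43

25.43


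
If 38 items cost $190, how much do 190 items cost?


Direct proportion: y/x = constant
k = 190/38 = 5.0000
y₂ = k × 190 = 190 × 190 / 38 = 36100/38
= 950.00

950.00


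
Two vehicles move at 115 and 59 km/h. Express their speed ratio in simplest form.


Ratio = 115:59
GCD = 1
Simplified = 115:59
Time ratio (same distance) = 59:115
Speed ratio = 115:59

115:59


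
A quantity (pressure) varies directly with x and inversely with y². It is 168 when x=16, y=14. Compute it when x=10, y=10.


z = k·x/y²
Solve for k using the known point: k = z·y²/x = 168×196/16 = 32928/16 = 2058.0000
Now evaluate at x=10, y=10:
z = k × 10 / 100 = (32928 × 10) / (16 × 100) = 329280/1600
= 205.8000

205.8000


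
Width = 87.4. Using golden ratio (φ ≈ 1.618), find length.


φ = (1 + √5) / 2 ≈ 1.618
Length = width × φ = 87.4 × 1.618 = 141.4132
≈ 141.41

141.41


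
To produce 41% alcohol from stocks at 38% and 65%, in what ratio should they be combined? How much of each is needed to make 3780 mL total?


Let x parts of 38% mix with y parts of 65%.
38x + 65y = 41(x + y)
38x + 65y = 41x + 41y
x(38 - 41) = y(41 - 65)
x/y = (65 - 41)/(41 - 38) = 24/3
Simplify: 8:1
Total parts = 9; one part = 3780/9 = 420.00 mL
38% solution: 8×420.00 = 3360.00 mL
65% solution: 1×420.00 = 420.00 mL
= ratio 8:1; 3360.00 mL and 420.00 mL

ratio 8:1; 3360.00 mL and 420.00 mL


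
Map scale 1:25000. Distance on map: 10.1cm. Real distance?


Real distance = map distance × scale
= 10.1cm × 25000
= 252500 cm = 2525.0 m
= 2.525 km

2.525 km


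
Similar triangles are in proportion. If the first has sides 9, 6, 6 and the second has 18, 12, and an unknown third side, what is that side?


Scale factor = 18/9 = 2
Missing side = 6 × 2
= 12.0

12.0


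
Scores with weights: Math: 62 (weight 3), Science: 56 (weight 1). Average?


Numerator = 62×3 + 56×1
= 186 + 56
= 242
Total weight = 4
Weighted avg = 242/4
= 60.50

60.50


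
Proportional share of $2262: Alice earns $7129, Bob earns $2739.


Total income = 7129 + 2739 = $9868
Alice: $2262 × 7129/9868 = $1634.15
Bob: $2262 × 2739/9868 = $627.85
= Alice: $1634.15, Bob: $627.85

Alice: $1634.15, Bob: $627.85


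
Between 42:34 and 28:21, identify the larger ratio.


42/34 = 1.2353
28/21 = 1.3333
1.2353 < 1.3333, so 42:34 is less
= 28:21

28:21


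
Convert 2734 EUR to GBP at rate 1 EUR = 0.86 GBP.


Amount × rate = 2734 × 0.86
= 2351.24 GBP

2351.24 GBP


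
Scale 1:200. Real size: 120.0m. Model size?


Model size = real / scale
= 120.0 / 200
= 0.6000 m

0.6000 m


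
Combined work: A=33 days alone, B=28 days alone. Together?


Rate of A = 1/33 per day
Rate of B = 1/28 per day
Combined rate = 1/33 + 1/28 = 61/924 ≈ 0.0660 per day
Days = 1 / combined rate = 924/61
≈ 15.15 days

15.15 days


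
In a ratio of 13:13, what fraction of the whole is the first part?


Total parts = 13 + 13 = 26
First part: 13/26 = 1/2
= 1/2

1/2


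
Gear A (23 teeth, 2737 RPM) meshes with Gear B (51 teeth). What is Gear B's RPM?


Gear ratio = 23:51 = 23:51
RPM_B = RPM_A × (teeth_A / teeth_B)
= 2737 × (23/51)
= 1234.3 RPM

1234.3 RPM


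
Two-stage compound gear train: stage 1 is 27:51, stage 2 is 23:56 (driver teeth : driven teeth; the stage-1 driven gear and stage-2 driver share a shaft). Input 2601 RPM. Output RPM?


Stage 1: RPM_B = RPM_A × t_A/t_B = 2601 × 27/51 = 70227/51 = 1377.00
B and C share a shaft → RPM_C = RPM_B
Stage 2: RPM_D = RPM_C × t_C/t_D = RPM_A × (t_A×t_C)/(t_B×t_D)
Overall ratio = (27×23)/(51×56) = 621/2856
RPM_D = 2601 × 621/2856 = 1615221/2856
≈ 565.55 RPM

565.55 RPM


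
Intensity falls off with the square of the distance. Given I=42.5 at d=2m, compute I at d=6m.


I₁d₁² = I₂d₂²
I₂ = I₁ × (d₁/d₂)²
= 42.5 × (2/6)²
= 42.5 × 4/36
= 170/36
≈ 4.7222

4.7222


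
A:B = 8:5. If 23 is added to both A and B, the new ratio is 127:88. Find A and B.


Let A = 8k, B = 5k.
(8k + 23) / (5k + 23) = 127/88
Cross-multiply: 88(8k + 23) = 127(5k + 23)
704k + 2024 = 635k + 2921
704k - 635k = 2921 - 2024
69k = 897
k = 897/69 = 13
A = 8×13 = 104, B = 5×13 = 65
= A = 104, B = 65

A = 104, B = 65


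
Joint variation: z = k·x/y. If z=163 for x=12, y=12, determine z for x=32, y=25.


z = k·x/y
Solve for k using the known point: k = z·y/x = 163×12/12 = 1956/12 = 163.0000
Now evaluate at x=32, y=25:
z = k × 32 / 25 = (1956 × 32) / (12 × 25) = 62592/300
= 208.6400

208.6400


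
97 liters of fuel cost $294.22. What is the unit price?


Unit rate = total / quantity
= 294.22 / 97
= $3.03 per unit

$3.03 per unit


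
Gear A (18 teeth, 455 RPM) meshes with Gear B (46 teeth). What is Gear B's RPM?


Gear ratio = 18:46 = 9:23
RPM_B = RPM_A × (teeth_A / teeth_B)
= 455 × (18/46)
= 178.0 RPM

178.0 RPM


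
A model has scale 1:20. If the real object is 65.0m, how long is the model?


Model size = real / scale
= 65.0 / 20
= 3.2500 m

3.2500 m


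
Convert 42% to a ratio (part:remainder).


42% means 42 parts out of 100; remainder = 58
Part : remainder = 42:58
GCD = 2
= 21:29

21:29


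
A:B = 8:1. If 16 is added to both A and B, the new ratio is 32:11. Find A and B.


Let A = 8k, B = 1k.
(8k + 16) / (1k + 16) = 32/11
Cross-multiply: 11(8k + 16) = 32(1k + 16)
88k + 176 = 32k + 512
88k - 32k = 512 - 176
56k = 336
k = 336/56 = 6
A = 8×6 = 48, B = 1×6 = 6
= A = 48, B = 6

A = 48, B = 6


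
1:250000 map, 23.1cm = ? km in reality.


Real distance = map distance × scale
= 23.1cm × 250000
= 5775000 cm = 57750.0 m
= 57.750 km

57.750 km


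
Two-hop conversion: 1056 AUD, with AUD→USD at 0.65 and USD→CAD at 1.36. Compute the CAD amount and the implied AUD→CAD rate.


Step 1: 1056 AUD × 0.65 = 686.40 USD
Step 2: 686.40 USD × 1.36 = 933.50 CAD
Implied rate AUD→CAD = 0.65 × 1.36 = 0.8840
= 933.50 CAD; implied rate 0.8840 CAD/AUD

933.50 CAD; implied rate 0.8840 CAD/AUD


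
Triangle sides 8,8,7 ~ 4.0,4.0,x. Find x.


Scale factor = 4.0/8 = 0.5
Missing side = 7 × 0.5
= 3.5

3.5


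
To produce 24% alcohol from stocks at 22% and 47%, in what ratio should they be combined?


Let x parts of 22% mix with y parts of 47%.
22x + 47y = 24(x + y)
22x + 47y = 24x + 24y
x(22 - 24) = y(24 - 47)
x/y = (47 - 24)/(24 - 22) = 23/2
Simplify: 23:2
= 23:2

23:2


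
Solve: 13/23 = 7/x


Cross multiply: 13 × x = 23 × 7
13x = 161
x = 161 / 13
= 12.38

12.38


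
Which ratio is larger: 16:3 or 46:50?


16/3 = 5.3333
46/50 = 0.9200
5.3333 > 0.9200, so 16:3 is greater
= 16:3

16:3


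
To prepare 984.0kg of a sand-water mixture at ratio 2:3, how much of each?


Total parts = 2 + 3 = 5
sand: 984.0 × 2/5 = 393.6kg
water: 984.0 × 3/5 = 590.4kg
= 393.6kg and 590.4kg

393.6kg and 590.4kg


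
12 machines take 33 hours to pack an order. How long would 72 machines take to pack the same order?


Inverse proportion: x × y = constant
k = 12 × 33 = 396
y₂ = k / 72 = 396 / 72
= 5.50

5.50


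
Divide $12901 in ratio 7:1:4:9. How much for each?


Total parts = 7 + 1 + 4 + 9 = 21
Part 1: 12901 × 7/21 = 4300.33
Part 2: 12901 × 1/21 = 614.33
Part 3: 12901 × 4/21 = 2457.33
Part 4: 12901 × 9/21 = 5529.00
= Part 1: $4300.33, Part 2: $614.33, Part 3: $2457.33, Part 4: $5529.00

Part 1: $4300.33, Part 2: $614.33, Part 3: $2457.33, Part 4: $5529.00


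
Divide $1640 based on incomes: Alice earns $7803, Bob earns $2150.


Total income = 7803 + 2150 = $9953
Alice: $1640 × 7803/9953 = $1285.73
Bob: $1640 × 2150/9953 = $354.27
= Alice: $1285.73, Bob: $354.27

Alice: $1285.73, Bob: $354.27


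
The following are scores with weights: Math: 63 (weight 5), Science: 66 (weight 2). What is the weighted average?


Numerator = 63×5 + 66×2
= 315 + 132
= 447
Total weight = 7
Weighted avg = 447/7
= 63.86

63.86


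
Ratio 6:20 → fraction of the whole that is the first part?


Total parts = 6 + 20 = 26
First part: 6/26 = 3/13
= 3/13

3/13


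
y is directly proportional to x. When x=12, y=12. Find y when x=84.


Direct proportion: y/x = constant
k = 12/12 = 1.0000
y₂ = k × 84 = 12 × 84 / 12 = 1008/12
= 84.00

84.00


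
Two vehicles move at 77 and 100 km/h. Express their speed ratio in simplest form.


Ratio = 77:100
GCD = 1
Simplified = 77:100
Time ratio (same distance) = 100:77
Speed ratio = 77:100

77:100


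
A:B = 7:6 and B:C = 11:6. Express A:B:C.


Match B: multiply A:B by 11 → 77:66
Multiply B:C by 6 → 66:36
Combined: 77:66:36
GCD = 1
= 77:66:36

77:66:36


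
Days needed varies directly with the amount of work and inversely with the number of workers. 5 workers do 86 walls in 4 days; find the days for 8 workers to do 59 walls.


Days ∝ work / workers, so d₂ = d₁ × (m₁/m₂) × (w₂/w₁)
Workers factor (inverse): 5/8 = 0.6250
Work factor (direct): 59/86 ≈ 0.6860
d₂ = 4 × 5/8 × 59/86 = (4 × 5 × 59) / (8 × 86) = 1180/688
≈ 1.72 days

1.72 days


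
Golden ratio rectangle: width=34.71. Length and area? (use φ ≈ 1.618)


φ = (1 + √5) / 2 ≈ 1.618
Length = width × φ = 34.71 × 1.618 = 56.16078
≈ 56.16
Area = width × length = 34.71 × 56.16078 = 1949.3406738 ≈ 1949.34
= Length: 56.16, Area: 1949.34

Length: 56.16, Area: 1949.34


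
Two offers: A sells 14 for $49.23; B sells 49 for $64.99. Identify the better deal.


Deal A: $49.23/14 = $3.5164/unit
Deal B: $64.99/49 = $1.3263/unit
B is cheaper per unit
= Deal B

Deal B


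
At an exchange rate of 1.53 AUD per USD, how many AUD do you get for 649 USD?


Amount × rate = 649 × 1.53
= 992.97 AUD

992.97 AUD


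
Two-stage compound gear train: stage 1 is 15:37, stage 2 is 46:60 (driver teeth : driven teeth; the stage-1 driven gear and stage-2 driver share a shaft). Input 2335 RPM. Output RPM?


Stage 1: RPM_B = RPM_A × t_A/t_B = 2335 × 15/37 = 35025/37 ≈ 946.62
B and C share a shaft → RPM_C = RPM_B
Stage 2: RPM_D = RPM_C × t_C/t_D = RPM_A × (t_A×t_C)/(t_B×t_D)
Overall ratio = (15×46)/(37×60) = 690/2220
RPM_D = 2335 × 690/2220 = 1611150/2220
≈ 725.74 RPM

725.74 RPM


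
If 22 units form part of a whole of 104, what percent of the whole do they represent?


Percentage = (part / whole) × 100
= (22 / 104) × 100
≈ 21.15%

21.15%


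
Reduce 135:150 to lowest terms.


GCD(135, 150) = 15
135/15 : 150/15
= 9:10

9:10


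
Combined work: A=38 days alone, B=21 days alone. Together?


Rate of A = 1/38 per day
Rate of B = 1/21 per day
Combined rate = 1/38 + 1/21 = 59/798 ≈ 0.0739 per day
Days = 1 / combined rate = 798/59
≈ 13.53 days

13.53 days


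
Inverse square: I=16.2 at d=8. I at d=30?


I₁d₁² = I₂d₂²
I₂ = I₁ × (d₁/d₂)²
= 16.2 × (8/30)²
= 16.2 × 64/900
= 1036.8/900
= 1.1520

1.1520


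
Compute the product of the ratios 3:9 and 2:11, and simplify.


Compound ratio = (3×2) : (9×11)
= 6:99
GCD = 3
= 2:33

2:33


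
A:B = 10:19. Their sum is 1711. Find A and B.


Let A = 10k, B = 19k.
10k + 19k = 1711
29k = 1711 → k = 1711/29 = 59
A = 10×59 = 590, B = 19×59 = 1121
= A = 590, B = 1121

A = 590, B = 1121


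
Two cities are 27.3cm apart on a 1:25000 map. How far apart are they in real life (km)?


Real distance = map distance × scale
= 27.3cm × 25000
= 682500 cm = 6825.0 m
= 6.825 km

6.825 km


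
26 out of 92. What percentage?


Percentage = (part / whole) × 100
= (26 / 92) × 100
≈ 28.26%

28.26%


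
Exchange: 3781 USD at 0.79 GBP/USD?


Amount × rate = 3781 × 0.79
= 2986.99 GBP

2986.99 GBP


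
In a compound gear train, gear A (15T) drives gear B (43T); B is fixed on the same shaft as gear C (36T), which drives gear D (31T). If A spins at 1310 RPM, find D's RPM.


Stage 1: RPM_B = RPM_A × t_A/t_B = 1310 × 15/43 = 19650/43 ≈ 456.98
B and C share a shaft → RPM_C = RPM_B
Stage 2: RPM_D = RPM_C × t_C/t_D = RPM_A × (t_A×t_C)/(t_B×t_D)
Overall ratio = (15×36)/(43×31) = 540/1333
RPM_D = 1310 × 540/1333 = 707400/1333
≈ 530.68 RPM

530.68 RPM


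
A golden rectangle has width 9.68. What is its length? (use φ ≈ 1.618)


φ = (1 + √5) / 2 ≈ 1.618
Length = width × φ = 9.68 × 1.618 = 15.66224
≈ 15.66

15.66


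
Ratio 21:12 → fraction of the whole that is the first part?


Total parts = 21 + 12 = 33
First part: 21/33 = 7/11
= 7/11

7/11


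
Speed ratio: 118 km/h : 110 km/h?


Ratio = 118:110
GCD = 2
Simplified = 59:55
Time ratio (same distance) = 55:59
Speed ratio = 59:55

59:55


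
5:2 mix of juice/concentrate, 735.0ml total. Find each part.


Total parts = 5 + 2 = 7
juice: 735.0 × 5/7 = 525.0ml
concentrate: 735.0 × 2/7 = 210.0ml
= 525.0ml and 210.0ml

525.0ml and 210.0ml


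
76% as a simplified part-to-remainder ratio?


76% means 76 parts out of 100; remainder = 24
Part : remainder = 76:24
GCD = 4
= 19:6

19:6


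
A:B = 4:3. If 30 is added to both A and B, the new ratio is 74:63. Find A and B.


Let A = 4k, B = 3k.
(4k + 30) / (3k + 30) = 74/63
Cross-multiply: 63(4k + 30) = 74(3k + 30)
252k + 1890 = 222k + 2220
252k - 222k = 2220 - 1890
30k = 330
k = 330/30 = 11
A = 4×11 = 44, B = 3×11 = 33
= A = 44, B = 33

A = 44, B = 33


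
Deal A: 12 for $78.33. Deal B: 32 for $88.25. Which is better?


Deal A: $78.33/12 = $6.5275/unit
Deal B: $88.25/32 = $2.7578/unit
B is cheaper per unit
= Deal B

Deal B


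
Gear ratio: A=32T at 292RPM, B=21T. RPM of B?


Gear ratio = 32:21 = 32:21
RPM_B = RPM_A × (teeth_A / teeth_B)
= 292 × (32/21)
= 445.0 RPM

445.0 RPM


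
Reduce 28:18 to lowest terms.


GCD(28, 18) = 2
28/2 : 18/2
= 14:9

14:9


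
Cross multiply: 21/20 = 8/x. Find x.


Cross multiply: 21 × x = 20 × 8
21x = 160
x = 160 / 21
= 7.62

7.62


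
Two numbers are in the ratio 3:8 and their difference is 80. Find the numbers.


Let A = 3k, B = 8k.
8k - 3k = 80
5k = 80 → k = 80/5 = 16
A = 3×16 = 48, B = 8×16 = 128
= A = 48, B = 128

A = 48, B = 128


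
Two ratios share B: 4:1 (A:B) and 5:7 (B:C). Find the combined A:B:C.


Match B: multiply A:B by 5 → 20:5
Multiply B:C by 1 → 5:7
Combined: 20:5:7
GCD = 1
= 20:5:7

20:5:7


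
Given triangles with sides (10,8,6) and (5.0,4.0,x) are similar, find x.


Scale factor = 5.0/10 = 0.5
Missing side = 6 × 0.5
= 3.0

3.0


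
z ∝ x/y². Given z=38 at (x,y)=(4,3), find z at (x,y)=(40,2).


z = k·x/y²
Solve for k using the known point: k = z·y²/x = 38×9/4 = 342/4 = 85.5000
Now evaluate at x=40, y=2:
z = k × 40 / 4 = (342 × 40) / (4 × 4) = 13680/16
= 855.0000

855.0000


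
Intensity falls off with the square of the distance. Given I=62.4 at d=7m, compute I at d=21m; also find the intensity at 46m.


I₁d₁² = I₂d₂²
I at 21m = 62.4 × (7/21)² = 62.4 × 49/441 = 3057.6/441 ≈ 6.9333
I at 46m = 62.4 × (7/46)² = 62.4 × 49/2116 = 3057.6/2116 ≈ 1.4450
= 6.9333 and 1.4450

6.9333 and 1.4450


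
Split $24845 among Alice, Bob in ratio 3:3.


Total parts = 3 + 3 = 6
Alice: 24845 × 3/6 = 12422.50
Bob: 24845 × 3/6 = 12422.50
= Alice: $12422.50, Bob: $12422.50

Alice: $12422.50, Bob: $12422.50


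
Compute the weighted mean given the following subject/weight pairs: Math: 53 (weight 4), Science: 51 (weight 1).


Numerator = 53×4 + 51×1
= 212 + 51
= 263
Total weight = 5
Weighted avg = 263/5
= 52.60

52.60
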